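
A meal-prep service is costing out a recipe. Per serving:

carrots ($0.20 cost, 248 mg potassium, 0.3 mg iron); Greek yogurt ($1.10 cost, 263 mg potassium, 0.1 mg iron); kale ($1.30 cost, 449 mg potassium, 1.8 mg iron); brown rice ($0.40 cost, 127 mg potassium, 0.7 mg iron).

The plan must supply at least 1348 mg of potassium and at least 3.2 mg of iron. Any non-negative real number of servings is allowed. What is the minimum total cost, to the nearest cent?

Compare the cost at each extreme point of the feasible region.
carrots only: max(1348/248, 3.2/0.3) = 10.67 servings → $2.13.
Greek yogurt only: max(1348/263, 3.2/0.1) = 32 servings → $35.20.
kale only: max(1348/449, 3.2/1.8) = 3.002 servings → $3.90.
brown rice only: max(1348/127, 3.2/0.7) = 10.61 servings → $4.25.
carrots + Greek yogurt: intersection lies outside the first quadrant.
carrots + kale with both tight: 3.175 servings and 1.249 servings → $2.26.
carrots + brown rice with both tight: 3.965 servings and 2.872 servings → $1.94.
Greek yogurt + kale with both tight: 2.309 servings and 1.649 servings → $4.68.
Greek yogurt + brown rice with both tight: 3.134 servings and 4.124 servings → $5.10.
kale + brown rice: intersection lies outside the first quadrant.
So the least-cost plan costs $1.94.

$1.94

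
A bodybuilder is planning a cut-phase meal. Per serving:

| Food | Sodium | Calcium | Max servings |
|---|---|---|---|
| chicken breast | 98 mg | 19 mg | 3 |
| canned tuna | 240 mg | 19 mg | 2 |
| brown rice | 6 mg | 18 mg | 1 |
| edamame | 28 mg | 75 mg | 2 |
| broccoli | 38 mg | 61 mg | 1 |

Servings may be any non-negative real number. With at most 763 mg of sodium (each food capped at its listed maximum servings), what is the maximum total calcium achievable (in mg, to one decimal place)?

Calcium per mg sodium: brown rice 3, edamame 2.679, broccoli 1.605, chicken breast 0.1939, canned tuna 0.07917.
Take 1 serving of brown rice: uses 6 mg sodium, +18.0 mg calcium (running total 18.0 mg).
Take 2 servings of edamame: uses 56 mg sodium, +150.0 mg calcium (running total 168.0 mg).
Take 1 serving of broccoli: uses 38 mg sodium, +61.0 mg calcium (running total 229.0 mg).
Take 3 servings of chicken breast: uses 294 mg sodium, +57.0 mg calcium (running total 286.0 mg).
Take 1.538 servings of canned tuna: uses 369 mg sodium, +29.2 mg calcium (running total 315.2 mg).
Greedy by best ratio exhausts the sodium allowance optimally: 315.2 mg.

315.2 mg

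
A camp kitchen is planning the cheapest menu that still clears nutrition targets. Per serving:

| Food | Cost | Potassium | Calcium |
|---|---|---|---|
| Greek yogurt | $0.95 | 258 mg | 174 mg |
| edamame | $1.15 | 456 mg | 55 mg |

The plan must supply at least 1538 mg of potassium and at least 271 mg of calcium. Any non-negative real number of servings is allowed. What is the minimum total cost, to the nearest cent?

Greek yogurt only: max(1538/258, 271/174) = 5.961 servings → $5.66.
edamame only: max(1538/456, 271/55) = 4.927 servings → $5.67.
Greek yogurt + edamame with both tight: 0.5984 servings and 3.034 servings → $4.06.
The minimum over all feasible corners is $4.06.

$4.06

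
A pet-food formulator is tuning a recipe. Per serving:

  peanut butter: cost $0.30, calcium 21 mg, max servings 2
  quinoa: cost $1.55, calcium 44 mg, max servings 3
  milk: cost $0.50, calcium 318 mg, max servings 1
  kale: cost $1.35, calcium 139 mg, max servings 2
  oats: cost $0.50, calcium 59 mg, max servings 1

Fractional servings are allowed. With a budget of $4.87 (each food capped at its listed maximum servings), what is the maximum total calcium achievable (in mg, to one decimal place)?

713.2 mg

Calcium per dollar: milk 636, oats 118, kale 103, peanut butter 70, quinoa 28.39.
Take 1 serving of milk: spends $0.50, +318.0 mg calcium (running total 318.0 mg).
Take 1 serving of oats: spends $0.50, +59.0 mg calcium (running total 377.0 mg).
Take 2 servings of kale: spends $2.70, +278.0 mg calcium (running total 655.0 mg).
Take 2 servings of peanut butter: spends $0.60, +42.0 mg calcium (running total 697.0 mg).
Take 0.3677 servings of quinoa: spends $0.57, +16.2 mg calcium (running total 713.2 mg).
Filling greedily by calcium-per-dollar is optimal for one linear limit, giving 713.2 mg.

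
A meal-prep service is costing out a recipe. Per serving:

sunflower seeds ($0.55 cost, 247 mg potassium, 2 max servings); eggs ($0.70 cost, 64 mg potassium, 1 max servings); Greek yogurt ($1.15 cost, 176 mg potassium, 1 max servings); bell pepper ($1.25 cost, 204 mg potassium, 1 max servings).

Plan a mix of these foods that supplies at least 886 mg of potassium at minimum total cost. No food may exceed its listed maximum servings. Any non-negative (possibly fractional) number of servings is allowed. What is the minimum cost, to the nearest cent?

Cost per mg of potassium: sunflower seeds $0.0022, bell pepper $0.0061, Greek yogurt $0.0065, eggs $0.0109.
Take 2 servings of sunflower seeds: +494.0 mg potassium for $1.10 (total $1.10, still need 392.0 mg).
Take 1 serving of bell pepper: +204.0 mg potassium for $1.25 (total $2.35, still need 188.0 mg).
Take 1 serving of Greek yogurt: +176.0 mg potassium for $1.15 (total $3.50, still need 12.0 mg).
Take 0.1875 servings of eggs: +12.0 mg potassium for $0.13 (total $3.63, still need 0.0 mg).
Greedy by cheapest-per-mg is optimal for a single linear constraint, so the minimum cost is $3.63.

$3.63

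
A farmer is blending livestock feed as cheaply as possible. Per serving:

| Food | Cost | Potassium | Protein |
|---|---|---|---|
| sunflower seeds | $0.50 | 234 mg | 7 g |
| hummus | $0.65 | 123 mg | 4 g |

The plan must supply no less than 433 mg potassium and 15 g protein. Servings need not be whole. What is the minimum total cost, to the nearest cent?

$1.07

This is a tiny linear program; its minimum lies at a vertex of the feasible set. List the vertices and price them.
sunflower seeds only: max(433/234, 15/7) = 2.143 servings → $1.07.
hummus only: max(433/123, 15/4) = 3.75 servings → $2.44.
sunflower seeds + hummus with both targets exact would need a negative amount; discard.
So the least-cost plan costs $1.07.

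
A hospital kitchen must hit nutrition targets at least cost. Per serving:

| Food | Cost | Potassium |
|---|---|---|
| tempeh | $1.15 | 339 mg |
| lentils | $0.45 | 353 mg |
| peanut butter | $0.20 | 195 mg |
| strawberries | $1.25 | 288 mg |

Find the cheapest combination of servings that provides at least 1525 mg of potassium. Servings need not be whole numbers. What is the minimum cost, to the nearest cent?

$1.56

Cost per mg of potassium: peanut butter $0.0010, lentils $0.0013, tempeh $0.0034, strawberries $0.0043.
With no serving limits, use only peanut butter: 1525 mg / 195 mg = 7.821 servings × $0.20 = $1.56.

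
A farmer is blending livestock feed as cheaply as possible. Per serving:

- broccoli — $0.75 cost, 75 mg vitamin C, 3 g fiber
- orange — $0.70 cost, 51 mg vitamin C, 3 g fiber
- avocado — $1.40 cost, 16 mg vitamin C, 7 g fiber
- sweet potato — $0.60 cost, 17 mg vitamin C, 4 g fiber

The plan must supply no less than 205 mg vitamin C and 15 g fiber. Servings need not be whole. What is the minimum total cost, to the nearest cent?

$2.93

With two linear requirements the optimum uses one or two foods; enumerate the corners.
broccoli only: max(205/75, 15/3) = 5 servings → $3.75.
orange only: max(205/51, 15/3) = 5 servings → $3.50.
avocado only: max(205/16, 15/7) = 12.81 servings → $17.94.
sweet potato only: max(205/17, 15/4) = 12.06 servings → $7.24.
broccoli + orange with both targets exact would need a negative amount; discard.
broccoli + avocado with both tight: 2.505 servings and 1.069 servings → $3.38.
broccoli + sweet potato with both tight: 2.269 servings and 2.048 servings → $2.93.
orange + avocado with both tight: 3.867 servings and 0.4854 servings → $3.39.
orange + sweet potato with both tight: 3.693 servings and 0.9804 servings → $3.17.
avocado + sweet potato: the both-tight solution has a negative serving — not a feasible corner.
The minimum over all feasible corners is $2.93.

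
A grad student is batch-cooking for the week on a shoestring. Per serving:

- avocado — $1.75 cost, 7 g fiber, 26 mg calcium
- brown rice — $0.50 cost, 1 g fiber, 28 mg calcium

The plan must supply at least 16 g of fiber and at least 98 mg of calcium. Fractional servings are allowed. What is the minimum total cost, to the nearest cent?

$4.40

avocado only: max(16/7, 98/26) = 3.769 servings → $6.60.
brown rice only: max(16/1, 98/28) = 16 servings → $8.00.
avocado + brown rice with both tight: 2.059 servings and 1.588 servings → $4.40.
So the least-cost plan costs $4.40.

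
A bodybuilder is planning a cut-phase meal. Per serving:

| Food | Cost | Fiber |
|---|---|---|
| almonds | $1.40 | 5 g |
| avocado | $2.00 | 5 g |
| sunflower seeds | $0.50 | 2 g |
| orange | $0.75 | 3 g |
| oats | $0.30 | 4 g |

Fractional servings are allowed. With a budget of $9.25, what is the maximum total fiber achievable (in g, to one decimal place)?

Fiber per dollar: oats 13.33, sunflower seeds 4, orange 4, almonds 3.571, avocado 2.5.
With no serving limits, spend the whole cost allowance on oats: $9.25 / $0.30 × 4 g = 123.3 g.

123.3 g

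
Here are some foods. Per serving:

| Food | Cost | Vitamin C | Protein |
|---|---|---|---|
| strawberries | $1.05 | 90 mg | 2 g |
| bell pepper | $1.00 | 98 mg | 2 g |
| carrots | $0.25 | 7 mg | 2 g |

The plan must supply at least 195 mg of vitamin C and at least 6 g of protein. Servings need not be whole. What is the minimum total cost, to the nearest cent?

A basic optimal solution has at most two foods positive. Try each food alone and each pair with both targets met exactly.
strawberries only: max(195/90, 6/2) = 3 servings → $3.15.
bell pepper only: max(195/98, 6/2) = 3 servings → $3.00.
carrots only: max(195/7, 6/2) = 27.86 servings → $6.96.
strawberries + bell pepper: intersection lies outside the first quadrant.
strawberries + carrots with both tight: 2.096 servings and 0.9036 servings → $2.43.
bell pepper + carrots with both tight: 1.912 servings and 1.088 servings → $2.18.
Cheapest feasible corner: $2.18.

$2.18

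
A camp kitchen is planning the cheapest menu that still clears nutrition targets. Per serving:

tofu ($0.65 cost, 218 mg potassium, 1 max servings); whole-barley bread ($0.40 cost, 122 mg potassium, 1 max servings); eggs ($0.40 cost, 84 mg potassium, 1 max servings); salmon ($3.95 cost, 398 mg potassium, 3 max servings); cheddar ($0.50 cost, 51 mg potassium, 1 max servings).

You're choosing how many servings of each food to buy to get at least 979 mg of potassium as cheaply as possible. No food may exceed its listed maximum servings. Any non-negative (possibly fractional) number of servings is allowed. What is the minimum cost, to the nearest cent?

Cost per mg of potassium: tofu $0.0030, whole-barley bread $0.0033, eggs $0.0048, cheddar $0.0098, salmon $0.0099.
Take 1 serving of tofu: +218.0 mg potassium for $0.65 (total $0.65, still need 761.0 mg).
Take 1 serving of whole-barley bread: +122.0 mg potassium for $0.40 (total $1.05, still need 639.0 mg).
Take 1 serving of eggs: +84.0 mg potassium for $0.40 (total $1.45, still need 555.0 mg).
Take 1 serving of cheddar: +51.0 mg potassium for $0.50 (total $1.95, still need 504.0 mg).
Take 1.266 servings of salmon: +504.0 mg potassium for $5.00 (total $6.95, still need 0.0 mg).
Greedy by cheapest-per-mg is optimal for a single linear constraint, so the minimum cost is $6.95.

$6.95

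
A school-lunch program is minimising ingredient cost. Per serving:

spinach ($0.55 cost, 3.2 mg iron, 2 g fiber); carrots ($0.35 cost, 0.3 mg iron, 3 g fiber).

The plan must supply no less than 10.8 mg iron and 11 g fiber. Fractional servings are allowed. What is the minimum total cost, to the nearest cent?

$2.31

spinach only: max(10.8/3.2, 11/2) = 5.5 servings → $3.02.
carrots only: max(10.8/0.3, 11/3) = 36 servings → $12.60.
spinach + carrots with both tight: 3.233 servings and 1.511 servings → $2.31.
Cheapest feasible corner: $2.31.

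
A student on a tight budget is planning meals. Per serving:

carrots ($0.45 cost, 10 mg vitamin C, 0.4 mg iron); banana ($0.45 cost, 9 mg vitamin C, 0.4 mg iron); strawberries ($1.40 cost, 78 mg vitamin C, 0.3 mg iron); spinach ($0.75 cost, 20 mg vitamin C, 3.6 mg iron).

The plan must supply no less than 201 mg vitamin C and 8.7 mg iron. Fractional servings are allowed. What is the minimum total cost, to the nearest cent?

$4.49

Minimising a linear cost over {vitamin C ≥ 201, iron ≥ 8.7, servings ≥ 0} — the optimum is at a vertex, using one or two foods.
carrots only: max(201/10, 8.7/0.4) = 21.75 servings → $9.79.
banana only: max(201/9, 8.7/0.4) = 22.33 servings → $10.05.
strawberries only: max(201/78, 8.7/0.3) = 29 servings → $40.60.
spinach only: max(201/20, 8.7/3.6) = 10.05 servings → $7.54.
carrots + banana with both tight: 5.25 servings and 16.5 servings → $9.79.
carrots + strawberries: the both-tight solution has a negative serving — not a feasible corner.
carrots + spinach with both tight: 19.63 servings and 0.2357 servings → $9.01.
banana + strawberries with both tight: 21.69 servings and 0.07368 servings → $9.87.
banana + spinach with both targets exact would need a negative amount; discard.
strawberries + spinach with both tight: 2 servings and 2.25 servings → $4.49.
The minimum over all feasible corners is $4.49.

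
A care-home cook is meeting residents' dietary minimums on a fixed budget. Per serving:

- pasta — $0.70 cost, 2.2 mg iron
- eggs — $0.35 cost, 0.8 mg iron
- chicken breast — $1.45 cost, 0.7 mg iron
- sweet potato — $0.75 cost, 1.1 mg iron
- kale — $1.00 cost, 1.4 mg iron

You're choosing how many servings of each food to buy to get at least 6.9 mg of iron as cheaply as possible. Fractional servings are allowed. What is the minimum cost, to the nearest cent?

Cost per mg of iron: pasta $0.3182, eggs $0.4375, sweet potato $0.6818, kale $0.7143, chicken breast $2.0714.
With no serving limits, use only pasta: 6.9 mg / 2.2 mg = 3.136 servings × $0.70 = $2.20.

$2.20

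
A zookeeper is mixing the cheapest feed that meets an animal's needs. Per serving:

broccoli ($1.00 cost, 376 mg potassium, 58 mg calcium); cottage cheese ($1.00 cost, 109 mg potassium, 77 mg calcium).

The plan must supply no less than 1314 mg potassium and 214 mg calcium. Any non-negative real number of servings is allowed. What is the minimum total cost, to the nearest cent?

$3.63

The cheapest plan sits at a corner of the feasible region — with two constraints it uses at most two foods.
broccoli only: max(1314/376, 214/58) = 3.69 servings → $3.69.
cottage cheese only: max(1314/109, 214/77) = 12.06 servings → $12.06.
broccoli + cottage cheese with both tight: 3.44 servings and 0.1879 servings → $3.63.
Cheapest feasible corner: $3.63.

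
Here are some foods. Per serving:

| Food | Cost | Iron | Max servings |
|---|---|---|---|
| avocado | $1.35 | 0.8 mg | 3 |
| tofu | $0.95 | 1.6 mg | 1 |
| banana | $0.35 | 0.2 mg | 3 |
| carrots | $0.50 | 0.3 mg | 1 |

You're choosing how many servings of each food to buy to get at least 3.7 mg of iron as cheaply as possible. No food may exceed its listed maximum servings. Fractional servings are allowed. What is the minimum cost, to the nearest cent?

$4.49

Cost per mg of iron: tofu $0.5938, carrots $1.6667, avocado $1.6875, banana $1.7500.
Take 1 serving of tofu: +1.6 mg iron for $0.95 (total $0.95, still need 2.1 mg).
Take 1 serving of carrots: +0.3 mg iron for $0.50 (total $1.45, still need 1.8 mg).
Take 2.25 servings of avocado: +1.8 mg iron for $3.04 (total $4.49, still need 0.0 mg).
Filling from the cheapest source first is optimal under one linear minimum: $4.49.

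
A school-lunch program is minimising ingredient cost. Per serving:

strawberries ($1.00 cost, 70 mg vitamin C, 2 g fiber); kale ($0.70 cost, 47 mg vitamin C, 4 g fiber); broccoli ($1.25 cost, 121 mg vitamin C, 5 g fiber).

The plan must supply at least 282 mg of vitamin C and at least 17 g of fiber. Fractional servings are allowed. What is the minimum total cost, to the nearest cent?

This is a tiny linear program; its minimum lies at a vertex of the feasible set. List the vertices and price them.
strawberries only: max(282/70, 17/2) = 8.5 servings → $8.50.
kale only: max(282/47, 17/4) = 6 servings → $4.20.
broccoli only: max(282/121, 17/5) = 3.4 servings → $4.25.
strawberries + kale with both tight: 1.769 servings and 3.366 servings → $4.12.
strawberries + broccoli: intersection lies outside the first quadrant.
kale + broccoli with both tight: 2.598 servings and 1.321 servings → $3.47.
Cheapest feasible corner: $3.47.

$3.47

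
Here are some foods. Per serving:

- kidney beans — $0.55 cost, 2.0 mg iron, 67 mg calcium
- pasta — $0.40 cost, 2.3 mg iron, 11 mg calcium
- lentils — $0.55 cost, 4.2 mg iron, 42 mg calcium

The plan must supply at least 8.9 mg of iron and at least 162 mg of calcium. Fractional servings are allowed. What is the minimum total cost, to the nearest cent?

Compare the cost at each extreme point of the feasible region.
kidney beans only: max(8.9/2.0, 162/67) = 4.45 servings → $2.45.
pasta only: max(8.9/2.3, 162/11) = 14.73 servings → $5.89.
lentils only: max(8.9/4.2, 162/42) = 3.857 servings → $2.12.
kidney beans + pasta with both tight: 2.079 servings and 2.061 servings → $1.97.
kidney beans + lentils with both tight: 1.553 servings and 1.379 servings → $1.61.
pasta + lentils: intersection lies outside the first quadrant.
Cheapest feasible corner: $1.61.

$1.61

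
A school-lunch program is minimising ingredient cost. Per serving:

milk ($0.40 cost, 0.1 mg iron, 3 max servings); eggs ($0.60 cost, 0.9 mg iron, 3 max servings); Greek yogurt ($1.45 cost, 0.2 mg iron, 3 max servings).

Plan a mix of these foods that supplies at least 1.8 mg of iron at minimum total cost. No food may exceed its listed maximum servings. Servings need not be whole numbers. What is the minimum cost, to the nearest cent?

$1.20

Cost per mg of iron: eggs $0.6667, milk $4.0000, Greek yogurt $7.2500.
Take 2 servings of eggs: +1.8 mg iron for $1.20 (total $1.20, still need 0.0 mg).
Filling from the cheapest source first is optimal under one linear minimum: $1.20.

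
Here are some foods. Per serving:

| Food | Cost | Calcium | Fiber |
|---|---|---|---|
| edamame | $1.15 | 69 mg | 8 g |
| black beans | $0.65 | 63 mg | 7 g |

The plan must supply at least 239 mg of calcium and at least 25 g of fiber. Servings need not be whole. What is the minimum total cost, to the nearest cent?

$2.47

Check every corner: each single food scaled to meet both minima, and each pair solved so both constraints bind.
edamame only: max(239/69, 25/8) = 3.464 servings → $3.98.
black beans only: max(239/63, 25/7) = 3.794 servings → $2.47.
edamame + black beans: the both-tight solution has a negative serving — not a feasible corner.
So the least-cost plan costs $2.47.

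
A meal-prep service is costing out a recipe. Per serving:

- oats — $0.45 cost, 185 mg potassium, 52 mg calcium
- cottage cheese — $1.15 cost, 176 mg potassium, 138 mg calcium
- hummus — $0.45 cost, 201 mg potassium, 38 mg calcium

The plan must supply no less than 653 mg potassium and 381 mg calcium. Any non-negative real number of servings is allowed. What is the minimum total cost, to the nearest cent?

Compare the cost at each extreme point of the feasible region.
oats only: max(653/185, 381/52) = 7.327 servings → $3.30.
cottage cheese only: max(653/176, 381/138) = 3.71 servings → $4.27.
hummus only: max(653/201, 381/38) = 10.03 servings → $4.51.
oats + cottage cheese with both tight: 1.408 servings and 2.23 servings → $3.20.
oats + hummus: intersection lies outside the first quadrant.
cottage cheese + hummus with both tight: 2.459 servings and 1.095 servings → $3.32.
The minimum over all feasible corners is $3.20.

$3.20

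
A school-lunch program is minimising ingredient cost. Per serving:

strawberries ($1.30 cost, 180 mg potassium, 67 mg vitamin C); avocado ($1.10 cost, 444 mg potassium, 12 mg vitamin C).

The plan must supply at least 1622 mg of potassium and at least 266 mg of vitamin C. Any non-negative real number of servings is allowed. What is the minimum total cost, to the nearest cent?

$7.07

strawberries only: max(1622/180, 266/67) = 9.011 servings → $11.71.
avocado only: max(1622/444, 266/12) = 22.17 servings → $24.38.
strawberries + avocado with both tight: 3.575 servings and 2.204 servings → $7.07.
The minimum over all feasible corners is $7.07.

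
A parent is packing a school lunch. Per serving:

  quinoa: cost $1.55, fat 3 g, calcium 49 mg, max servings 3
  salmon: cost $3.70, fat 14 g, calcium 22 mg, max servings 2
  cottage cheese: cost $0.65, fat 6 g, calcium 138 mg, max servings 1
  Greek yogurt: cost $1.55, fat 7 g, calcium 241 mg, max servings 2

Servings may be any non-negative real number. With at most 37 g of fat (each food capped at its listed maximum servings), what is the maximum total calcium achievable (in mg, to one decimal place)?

779.6 mg

Calcium per g fat: Greek yogurt 34.43, cottage cheese 23, quinoa 16.33, salmon 1.571.
Take 2 servings of Greek yogurt: uses 14 g fat, +482.0 mg calcium (running total 482.0 mg).
Take 1 serving of cottage cheese: uses 6 g fat, +138.0 mg calcium (running total 620.0 mg).
Take 3 servings of quinoa: uses 9 g fat, +147.0 mg calcium (running total 767.0 mg).
Take 0.5714 servings of salmon: uses 8 g fat, +12.6 mg calcium (running total 779.6 mg).
Filling greedily by calcium-per-g fat is optimal for one linear limit, giving 779.6 mg.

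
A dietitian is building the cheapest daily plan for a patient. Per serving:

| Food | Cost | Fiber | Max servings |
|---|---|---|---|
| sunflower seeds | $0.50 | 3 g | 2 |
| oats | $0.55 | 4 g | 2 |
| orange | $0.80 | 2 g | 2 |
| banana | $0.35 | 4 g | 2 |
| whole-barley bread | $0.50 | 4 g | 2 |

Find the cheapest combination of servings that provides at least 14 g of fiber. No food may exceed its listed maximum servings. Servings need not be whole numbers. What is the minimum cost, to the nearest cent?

Cost per g of fiber: banana $0.0875, whole-barley bread $0.1250, oats $0.1375, sunflower seeds $0.1667, orange $0.4000.
Take 2 servings of banana: +8.0 g fiber for $0.70 (total $0.70, still need 6.0 g).
Take 1.5 servings of whole-barley bread: +6.0 g fiber for $0.75 (total $1.45, still need 0.0 g).
Greedy by cheapest-per-g is optimal for a single linear constraint, so the minimum cost is $1.45.

$1.45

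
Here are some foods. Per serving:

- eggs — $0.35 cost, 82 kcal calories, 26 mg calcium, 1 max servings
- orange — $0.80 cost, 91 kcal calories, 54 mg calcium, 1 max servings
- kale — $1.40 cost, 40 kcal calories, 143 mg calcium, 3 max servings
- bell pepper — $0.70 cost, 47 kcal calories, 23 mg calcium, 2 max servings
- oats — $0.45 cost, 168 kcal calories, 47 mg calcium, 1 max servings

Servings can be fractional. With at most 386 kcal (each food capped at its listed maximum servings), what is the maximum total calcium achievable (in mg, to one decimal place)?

Calcium per kcal: kale 3.575, orange 0.5934, bell pepper 0.4894, eggs 0.3171, oats 0.2798.
Take 3 servings of kale: uses 120 kcal, +429.0 mg calcium (running total 429.0 mg).
Take 1 serving of orange: uses 91 kcal, +54.0 mg calcium (running total 483.0 mg).
Take 2 servings of bell pepper: uses 94 kcal, +46.0 mg calcium (running total 529.0 mg).
Take 0.9878 servings of eggs: uses 81 kcal, +25.7 mg calcium (running total 554.7 mg).
Greedy by best ratio exhausts the calories allowance optimally: 554.7 mg.

554.7 mg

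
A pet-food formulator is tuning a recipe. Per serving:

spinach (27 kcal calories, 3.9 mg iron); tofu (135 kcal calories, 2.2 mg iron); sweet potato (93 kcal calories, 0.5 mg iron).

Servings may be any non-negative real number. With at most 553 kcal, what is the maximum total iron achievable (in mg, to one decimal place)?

Iron per kcal: spinach 0.1444, tofu 0.0163, sweet potato 0.005376.
With no serving limits, spend the whole calories allowance on spinach: 553 kcal / 27 kcal × 3.9 mg = 79.9 mg.

79.9 mg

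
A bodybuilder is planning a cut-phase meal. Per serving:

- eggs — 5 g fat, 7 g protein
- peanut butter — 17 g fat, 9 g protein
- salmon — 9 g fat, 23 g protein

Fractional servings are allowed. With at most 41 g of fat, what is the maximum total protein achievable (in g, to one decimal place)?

Protein per g fat: salmon 2.556, eggs 1.4, peanut butter 0.5294.
With no serving limits, spend the whole fat allowance on salmon: 41 g / 9 g × 23 g = 104.8 g.

104.8 g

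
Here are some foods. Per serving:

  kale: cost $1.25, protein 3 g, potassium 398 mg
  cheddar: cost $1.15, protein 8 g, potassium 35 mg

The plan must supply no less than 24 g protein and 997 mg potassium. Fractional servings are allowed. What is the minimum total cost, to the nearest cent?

At the optimum either one food covers both requirements or two foods hit both targets exactly; no other combination can be cheaper.
kale only: max(24/3, 997/398) = 8 servings → $10.00.
cheddar only: max(24/8, 997/35) = 28.49 servings → $32.76.
kale + cheddar with both tight: 2.318 servings and 2.131 servings → $5.35.
The minimum over all feasible corners is $5.35.

$5.35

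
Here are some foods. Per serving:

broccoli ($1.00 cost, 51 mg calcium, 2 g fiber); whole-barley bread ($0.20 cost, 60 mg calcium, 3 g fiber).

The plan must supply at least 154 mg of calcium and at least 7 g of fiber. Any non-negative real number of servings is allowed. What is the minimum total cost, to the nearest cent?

Check every corner: each single food scaled to meet both minima, and each pair solved so both constraints bind.
broccoli only: max(154/51, 7/2) = 3.5 servings → $3.50.
whole-barley bread only: max(154/60, 7/3) = 2.567 servings → $0.51.
broccoli + whole-barley bread with both tight: 1.273 servings and 1.485 servings → $1.57.
So the least-cost plan costs $0.51.

$0.51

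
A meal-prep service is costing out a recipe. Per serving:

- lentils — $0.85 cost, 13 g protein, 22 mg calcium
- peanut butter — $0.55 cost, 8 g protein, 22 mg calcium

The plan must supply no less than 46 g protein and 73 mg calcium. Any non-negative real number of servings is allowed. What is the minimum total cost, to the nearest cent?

lentils only: max(46/13, 73/22) = 3.538 servings → $3.01.
peanut butter only: max(46/8, 73/22) = 5.75 servings → $3.16.
lentils + peanut butter: the both-tight solution has a negative serving — not a feasible corner.
So the least-cost plan costs $3.01.

$3.01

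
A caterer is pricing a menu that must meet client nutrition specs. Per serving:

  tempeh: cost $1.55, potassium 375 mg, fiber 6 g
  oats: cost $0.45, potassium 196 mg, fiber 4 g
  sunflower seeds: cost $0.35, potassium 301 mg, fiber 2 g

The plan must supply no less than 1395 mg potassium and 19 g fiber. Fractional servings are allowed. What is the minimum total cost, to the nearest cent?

At the optimum either one food covers both requirements or two foods hit both targets exactly; no other combination can be cheaper.
tempeh only: max(1395/375, 19/6) = 3.72 servings → $5.77.
oats only: max(1395/196, 19/4) = 7.117 servings → $3.20.
sunflower seeds only: max(1395/301, 19/2) = 9.5 servings → $3.33.
tempeh + oats: intersection lies outside the first quadrant.
tempeh + sunflower seeds with both tight: 2.774 servings and 1.179 servings → $4.71.
oats + sunflower seeds with both tight: 3.607 servings and 2.286 servings → $2.42.
Cheapest feasible corner: $2.42.

$2.42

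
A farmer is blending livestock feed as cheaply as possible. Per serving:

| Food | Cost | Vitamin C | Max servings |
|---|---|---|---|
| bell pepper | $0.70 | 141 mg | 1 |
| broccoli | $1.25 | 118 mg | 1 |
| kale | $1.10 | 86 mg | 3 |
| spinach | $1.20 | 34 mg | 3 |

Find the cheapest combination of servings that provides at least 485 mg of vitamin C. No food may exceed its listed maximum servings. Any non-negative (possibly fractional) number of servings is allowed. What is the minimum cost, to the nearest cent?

Cost per mg of vitamin C: bell pepper $0.0050, broccoli $0.0106, kale $0.0128, spinach $0.0353.
Take 1 serving of bell pepper: +141.0 mg vitamin C for $0.70 (total $0.70, still need 344.0 mg).
Take 1 serving of broccoli: +118.0 mg vitamin C for $1.25 (total $1.95, still need 226.0 mg).
Take 2.628 servings of kale: +226.0 mg vitamin C for $2.89 (total $4.84, still need 0.0 mg).
Filling from the cheapest source first is optimal under one linear minimum: $4.84.

$4.84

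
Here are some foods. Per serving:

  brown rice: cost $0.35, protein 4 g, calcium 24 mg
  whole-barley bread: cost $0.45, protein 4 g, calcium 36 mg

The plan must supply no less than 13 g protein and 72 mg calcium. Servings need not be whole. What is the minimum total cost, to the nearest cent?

$1.14

The cheapest plan sits at a corner of the feasible region — with two constraints it uses at most two foods.
brown rice only: max(13/4, 72/24) = 3.25 servings → $1.14.
whole-barley bread only: max(13/4, 72/36) = 3.25 servings → $1.46.
brown rice + whole-barley bread: the both-tight solution has a negative serving — not a feasible corner.
So the least-cost plan costs $1.14.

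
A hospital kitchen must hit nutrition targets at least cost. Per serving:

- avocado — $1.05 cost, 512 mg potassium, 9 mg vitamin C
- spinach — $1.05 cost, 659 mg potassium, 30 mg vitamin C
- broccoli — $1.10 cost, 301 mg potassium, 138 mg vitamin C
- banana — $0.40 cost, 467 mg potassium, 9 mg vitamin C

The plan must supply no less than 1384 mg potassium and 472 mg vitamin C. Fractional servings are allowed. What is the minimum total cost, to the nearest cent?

$4.02

The cheapest plan sits at a corner of the feasible region — with two constraints it uses at most two foods.
avocado only: max(1384/512, 472/9) = 52.44 servings → $55.07.
spinach only: max(1384/659, 472/30) = 15.73 servings → $16.52.
broccoli only: max(1384/301, 472/138) = 4.598 servings → $5.06.
banana only: max(1384/467, 472/9) = 52.44 servings → $20.98.
avocado + spinach: intersection lies outside the first quadrant.
avocado + broccoli with both tight: 0.72 servings and 3.373 servings → $4.47.
avocado + banana with both targets exact would need a negative amount; discard.
spinach + broccoli with both tight: 0.5972 servings and 3.29 servings → $4.25.
spinach + banana with both targets exact would need a negative amount; discard.
broccoli + banana with both tight: 3.369 servings and 0.7924 servings → $4.02.
The minimum over all feasible corners is $4.02.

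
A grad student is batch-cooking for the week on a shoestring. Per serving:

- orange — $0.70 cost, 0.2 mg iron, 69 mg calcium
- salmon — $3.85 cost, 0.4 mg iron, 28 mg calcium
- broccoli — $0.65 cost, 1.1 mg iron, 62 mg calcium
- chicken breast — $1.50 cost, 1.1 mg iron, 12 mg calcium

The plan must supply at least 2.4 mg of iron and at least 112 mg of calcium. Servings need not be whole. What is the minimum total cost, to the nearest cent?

$1.42

This is a tiny linear program; its minimum lies at a vertex of the feasible set. List the vertices and price them.
orange only: max(2.4/0.2, 112/69) = 12 servings → $8.40.
salmon only: max(2.4/0.4, 112/28) = 6 servings → $23.10.
broccoli only: max(2.4/1.1, 112/62) = 2.182 servings → $1.42.
chicken breast only: max(2.4/1.1, 112/12) = 9.333 servings → $14.00.
orange + salmon: the both-tight solution has a negative serving — not a feasible corner.
orange + broccoli: intersection lies outside the first quadrant.
orange + chicken breast with both tight: 1.284 servings and 1.948 servings → $3.82.
salmon + broccoli with both targets exact would need a negative amount; discard.
salmon + chicken breast with both tight: 3.631 servings and 0.8615 servings → $15.27.
broccoli + chicken breast with both tight: 1.716 servings and 0.4655 servings → $1.81.
So the least-cost plan costs $1.42.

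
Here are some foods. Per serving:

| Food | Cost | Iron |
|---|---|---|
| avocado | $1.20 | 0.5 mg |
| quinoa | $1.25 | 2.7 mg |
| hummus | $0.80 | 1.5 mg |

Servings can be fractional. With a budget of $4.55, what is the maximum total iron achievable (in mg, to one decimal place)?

Iron per dollar: quinoa 2.16, hummus 1.875, avocado 0.4167.
With no serving limits, spend the whole cost allowance on quinoa: $4.55 / $1.25 × 2.7 mg = 9.8 mg.

9.8 mg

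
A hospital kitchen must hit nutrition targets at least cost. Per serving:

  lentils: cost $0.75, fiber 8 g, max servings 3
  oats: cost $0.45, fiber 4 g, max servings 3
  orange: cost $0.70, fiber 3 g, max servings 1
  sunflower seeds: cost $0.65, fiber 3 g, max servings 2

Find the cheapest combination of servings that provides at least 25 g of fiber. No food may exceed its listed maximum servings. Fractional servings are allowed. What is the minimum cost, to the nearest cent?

Cost per g of fiber: lentils $0.0938, oats $0.1125, sunflower seeds $0.2167, orange $0.2333.
Take 3 servings of lentils: +24.0 g fiber for $2.25 (total $2.25, still need 1.0 g).
Take 0.25 servings of oats: +1.0 g fiber for $0.11 (total $2.36, still need 0.0 g).
Filling from the cheapest source first is optimal under one linear minimum: $2.36.

$2.36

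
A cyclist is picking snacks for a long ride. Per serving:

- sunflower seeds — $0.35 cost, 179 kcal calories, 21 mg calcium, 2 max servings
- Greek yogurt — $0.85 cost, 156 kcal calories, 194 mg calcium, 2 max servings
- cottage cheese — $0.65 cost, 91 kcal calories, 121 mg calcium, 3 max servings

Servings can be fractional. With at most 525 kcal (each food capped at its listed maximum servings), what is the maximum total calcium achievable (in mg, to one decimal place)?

Calcium per kcal: cottage cheese 1.33, Greek yogurt 1.244, sunflower seeds 0.1173.
Take 3 servings of cottage cheese: uses 273 kcal, +363.0 mg calcium (running total 363.0 mg).
Take 1.615 servings of Greek yogurt: uses 252 kcal, +313.4 mg calcium (running total 676.4 mg).
Greedy by best ratio exhausts the calories allowance optimally: 676.4 mg.

676.4 mg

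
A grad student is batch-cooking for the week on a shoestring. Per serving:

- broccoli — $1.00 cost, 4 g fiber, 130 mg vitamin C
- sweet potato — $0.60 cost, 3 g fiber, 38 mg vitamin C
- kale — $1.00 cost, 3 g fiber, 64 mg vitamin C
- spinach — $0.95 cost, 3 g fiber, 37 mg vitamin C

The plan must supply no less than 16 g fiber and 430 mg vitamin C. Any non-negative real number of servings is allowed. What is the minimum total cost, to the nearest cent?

$3.77

broccoli only: max(16/4, 430/130) = 4 servings → $4.00.
sweet potato only: max(16/3, 430/38) = 11.32 servings → $6.79.
kale only: max(16/3, 430/64) = 6.719 servings → $6.72.
spinach only: max(16/3, 430/37) = 11.62 servings → $11.04.
broccoli + sweet potato with both tight: 2.866 servings and 1.513 servings → $3.77.
broccoli + kale with both tight: 1.985 servings and 2.687 servings → $4.67.
broccoli + spinach with both tight: 2.884 servings and 1.488 servings → $4.30.
sweet potato + kale: the both-tight solution has a negative serving — not a feasible corner.
sweet potato + spinach: the both-tight solution has a negative serving — not a feasible corner.
kale + spinach: intersection lies outside the first quadrant.
So the least-cost plan costs $3.77.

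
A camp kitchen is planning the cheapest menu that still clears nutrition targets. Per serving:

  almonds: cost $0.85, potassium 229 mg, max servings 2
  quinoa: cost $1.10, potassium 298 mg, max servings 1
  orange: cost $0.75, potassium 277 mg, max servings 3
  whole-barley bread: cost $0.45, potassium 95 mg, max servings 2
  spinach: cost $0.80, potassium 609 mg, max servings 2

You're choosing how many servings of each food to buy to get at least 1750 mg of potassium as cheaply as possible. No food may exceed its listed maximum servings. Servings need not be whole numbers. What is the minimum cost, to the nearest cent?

Cost per mg of potassium: spinach $0.0013, orange $0.0027, quinoa $0.0037, almonds $0.0037, whole-barley bread $0.0047.
Take 2 servings of spinach: +1218.0 mg potassium for $1.60 (total $1.60, still need 532.0 mg).
Take 1.921 servings of orange: +532.0 mg potassium for $1.44 (total $3.04, still need 0.0 mg).
Filling from the cheapest source first is optimal under one linear minimum: $3.04.

$3.04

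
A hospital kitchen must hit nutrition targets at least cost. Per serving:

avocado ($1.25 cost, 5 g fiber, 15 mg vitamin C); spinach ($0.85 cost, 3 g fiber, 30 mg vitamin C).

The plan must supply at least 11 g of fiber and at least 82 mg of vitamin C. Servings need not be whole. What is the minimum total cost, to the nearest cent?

This is a tiny linear program; its minimum lies at a vertex of the feasible set. List the vertices and price them.
avocado only: max(11/5, 82/15) = 5.467 servings → $6.83.
spinach only: max(11/3, 82/30) = 3.667 servings → $3.12.
avocado + spinach with both tight: 0.8 servings and 2.333 servings → $2.98.
Cheapest feasible corner: $2.98.

$2.98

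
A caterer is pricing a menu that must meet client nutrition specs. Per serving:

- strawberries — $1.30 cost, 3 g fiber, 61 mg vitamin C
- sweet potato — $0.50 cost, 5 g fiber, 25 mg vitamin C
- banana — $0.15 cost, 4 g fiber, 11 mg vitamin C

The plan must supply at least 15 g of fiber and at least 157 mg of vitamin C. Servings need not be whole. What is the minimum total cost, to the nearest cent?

A basic optimal solution has at most two foods positive. Try each food alone and each pair with both targets met exactly.
strawberries only: max(15/3, 157/61) = 5 servings → $6.50.
sweet potato only: max(15/5, 157/25) = 6.28 servings → $3.14.
banana only: max(15/4, 157/11) = 14.27 servings → $2.14.
strawberries + sweet potato with both tight: 1.783 servings and 1.93 servings → $3.28.
strawberries + banana with both tight: 2.194 servings and 2.104 servings → $3.17.
sweet potato + banana: the both-tight solution has a negative serving — not a feasible corner.
Cheapest feasible corner: $2.14.

$2.14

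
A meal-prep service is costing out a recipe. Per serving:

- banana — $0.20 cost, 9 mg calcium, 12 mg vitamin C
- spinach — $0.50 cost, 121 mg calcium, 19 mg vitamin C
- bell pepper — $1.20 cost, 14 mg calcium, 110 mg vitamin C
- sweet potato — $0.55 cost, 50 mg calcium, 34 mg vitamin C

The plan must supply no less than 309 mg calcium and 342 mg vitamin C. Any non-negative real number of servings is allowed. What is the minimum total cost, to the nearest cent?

Two binding constraints pin down two serving amounts, so the optimal mix uses at most two foods. The candidates are each food alone (scaled to the tighter of calcium/vitamin C) and each pair with both constraints tight.
banana only: max(309/9, 342/12) = 34.33 servings → $6.87.
spinach only: max(309/121, 342/19) = 18 servings → $9.00.
bell pepper only: max(309/14, 342/110) = 22.07 servings → $26.49.
sweet potato only: max(309/50, 342/34) = 10.06 servings → $5.53.
banana + spinach with both tight: 27.72 servings and 0.4918 servings → $5.79.
banana + bell pepper with both targets exact would need a negative amount; discard.
banana + sweet potato with both tight: 22.43 servings and 2.143 servings → $5.66.
spinach + bell pepper with both tight: 2.239 servings and 2.722 servings → $4.39.
spinach + sweet potato: the both-tight solution has a negative serving — not a feasible corner.
bell pepper + sweet potato with both tight: 1.312 servings and 5.812 servings → $4.77.
The minimum over all feasible corners is $4.39.

$4.39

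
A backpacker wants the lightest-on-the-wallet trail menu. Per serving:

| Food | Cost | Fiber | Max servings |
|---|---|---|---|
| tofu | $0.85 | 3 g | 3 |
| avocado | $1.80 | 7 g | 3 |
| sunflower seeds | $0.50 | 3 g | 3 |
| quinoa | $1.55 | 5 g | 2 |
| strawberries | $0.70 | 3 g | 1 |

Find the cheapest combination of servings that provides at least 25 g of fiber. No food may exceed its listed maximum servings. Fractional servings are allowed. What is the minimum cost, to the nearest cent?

Cost per g of fiber: sunflower seeds $0.1667, strawberries $0.2333, avocado $0.2571, tofu $0.2833, quinoa $0.3100.
Take 3 servings of sunflower seeds: +9.0 g fiber for $1.50 (total $1.50, still need 16.0 g).
Take 1 serving of strawberries: +3.0 g fiber for $0.70 (total $2.20, still need 13.0 g).
Take 1.857 servings of avocado: +13.0 g fiber for $3.34 (total $5.54, still need 0.0 g).
Greedy by cheapest-per-g is optimal for a single linear constraint, so the minimum cost is $5.54.

$5.54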